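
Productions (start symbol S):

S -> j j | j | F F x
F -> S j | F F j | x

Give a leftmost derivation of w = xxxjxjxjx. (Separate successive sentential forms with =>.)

S => FFx   [S -> F F x]
FFx => xFx   [F -> x]
xFx => xFFjx   [F -> F F j]
xFFjx => xFFjFjx   [F -> F F j]
xFFjFjx => xFFjFjFjx   [F -> F F j]
xFFjFjFjx => xxFjFjFjx   [F -> x]
xxFjFjFjx => xxxjFjFjx   [F -> x]
xxxjFjFjx => xxxjxjFjx   [F -> x]
xxxjxjFjx => xxxjxjxjx   [F -> x]

S => FFx => xFx => xFFjx => xFFjFjx => xFFjFjFjx => xxFjFjFjx => xxxjFjFjx => xxxjxjFjx => xxxjxjxjx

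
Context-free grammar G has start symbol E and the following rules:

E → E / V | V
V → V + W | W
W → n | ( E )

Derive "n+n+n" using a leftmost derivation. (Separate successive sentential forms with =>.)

E => V   [E → V]
V => V+W   [V → V + W]
V+W => V+W+W   [V → V + W]
V+W+W => W+W+W   [V → W]
W+W+W => n+W+W   [W → n]
n+W+W => n+n+W   [W → n]
n+n+W => n+n+n   [W → n]

E=>V=>V+W=>V+W+W=>W+W+W=>n+W+W=>n+n+W=>n+n+n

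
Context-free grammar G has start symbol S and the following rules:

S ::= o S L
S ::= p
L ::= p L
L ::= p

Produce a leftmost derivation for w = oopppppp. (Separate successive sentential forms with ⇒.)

S ⇒ oSL   [S ::= o S L]
oSL ⇒ ooSLL   [S ::= o S L]
ooSLL ⇒ oopLL   [S ::= p]
oopLL ⇒ ooppL   [L ::= p]
ooppL ⇒ oopppL   [L ::= p L]
oopppL ⇒ ooppppL   [L ::= p L]
ooppppL ⇒ oopppppL   [L ::= p L]
oopppppL ⇒ oopppppp   [L ::= p]

S⇒oSL⇒ooSLL⇒oopLL⇒ooppL⇒oopppL⇒ooppppL⇒oopppppL⇒oopppppp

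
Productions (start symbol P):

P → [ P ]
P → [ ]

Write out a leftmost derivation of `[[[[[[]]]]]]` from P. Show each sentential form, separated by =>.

P => [P]   [P → [ P ]]
[P] => [[P]]   [P → [ P ]]
[[P]] => [[[P]]]   [P → [ P ]]
[[[P]]] => [[[[P]]]]   [P → [ P ]]
[[[[P]]]] => [[[[[P]]]]]   [P → [ P ]]
[[[[[P]]]]] => [[[[[[]]]]]]   [P → [ ]]

P => [P] => [[P]] => [[[P]]] => [[[[P]]]] => [[[[[P]]]]] => [[[[[[]]]]]]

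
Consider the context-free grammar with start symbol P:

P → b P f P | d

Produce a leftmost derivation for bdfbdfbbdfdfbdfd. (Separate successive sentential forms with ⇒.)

P ⇒ bPfP ⇒ bdfP ⇒ bdfbPfP ⇒ bdfbdfP ⇒ bdfbdfbPfP ⇒ bdfbdfbbPfPfP ⇒ bdfbdfbbdfPfP ⇒ bdfbdfbbdfdfP ⇒ bdfbdfbbdfdfbPfP ⇒ bdfbdfbbdfdfbdfP ⇒ bdfbdfbbdfdfbdfd

P ⇒ bPfP   [P → b P f P]
bPfP ⇒ bdfP   [P → d]
bdfP ⇒ bdfbPfP   [P → b P f P]
bdfbPfP ⇒ bdfbdfP   [P → d]
bdfbdfP ⇒ bdfbdfbPfP   [P → b P f P]
bdfbdfbPfP ⇒ bdfbdfbbPfPfP   [P → b P f P]
bdfbdfbbPfPfP ⇒ bdfbdfbbdfPfP   [P → d]
bdfbdfbbdfPfP ⇒ bdfbdfbbdfdfP   [P → d]
bdfbdfbbdfdfP ⇒ bdfbdfbbdfdfbPfP   [P → b P f P]
bdfbdfbbdfdfbPfP ⇒ bdfbdfbbdfdfbdfP   [P → d]
bdfbdfbbdfdfbdfP ⇒ bdfbdfbbdfdfbdfd   [P → d]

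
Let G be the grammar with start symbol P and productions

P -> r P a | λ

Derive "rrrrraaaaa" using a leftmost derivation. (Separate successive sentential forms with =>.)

P => rPa => rrPaa => rrrPaaa => rrrrPaaaa => rrrrrPaaaaa => rrrrraaaaa

P => rPa   [P -> r P a]
rPa => rrPaa   [P -> r P a]
rrPaa => rrrPaaa   [P -> r P a]
rrrPaaa => rrrrPaaaa   [P -> r P a]
rrrrPaaaa => rrrrrPaaaaa   [P -> r P a]
rrrrrPaaaaa => rrrrraaaaa   [P -> λ]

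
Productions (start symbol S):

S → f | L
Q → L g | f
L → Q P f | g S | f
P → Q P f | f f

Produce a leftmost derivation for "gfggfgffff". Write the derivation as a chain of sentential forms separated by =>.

S => L   [S → L]
L => QPf   [L → Q P f]
QPf => LgPf   [Q → L g]
LgPf => gSgPf   [L → g S]
gSgPf => gfgPf   [S → f]
gfgPf => gfgQPff   [P → Q P f]
gfgQPff => gfgLgPff   [Q → L g]
gfgLgPff => gfggSgPff   [L → g S]
gfggSgPff => gfggLgPff   [S → L]
gfggLgPff => gfggfgPff   [L → f]
gfggfgPff => gfggfgffff   [P → f f]

S => L => QPf => LgPf => gSgPf => gfgPf => gfgQPff => gfgLgPff => gfggSgPff => gfggLgPff => gfggfgPff => gfggfgffff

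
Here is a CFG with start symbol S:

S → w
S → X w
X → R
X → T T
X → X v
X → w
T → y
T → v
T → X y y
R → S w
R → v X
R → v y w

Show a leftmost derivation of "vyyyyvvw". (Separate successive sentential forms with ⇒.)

S⇒Xw⇒Xvw⇒TTvw⇒XyyTvw⇒RyyTvw⇒vXyyTvw⇒vTTyyTvw⇒vyTyyTvw⇒vyyyyTvw⇒vyyyyvvw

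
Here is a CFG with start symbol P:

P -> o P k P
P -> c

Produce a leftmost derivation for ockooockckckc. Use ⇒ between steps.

P⇒oPkP⇒ockP⇒ockoPkP⇒ockooPkPkP⇒ockoooPkPkPkP⇒ockooockPkPkP⇒ockooockckPkP⇒ockooockckckP⇒ockooockckckc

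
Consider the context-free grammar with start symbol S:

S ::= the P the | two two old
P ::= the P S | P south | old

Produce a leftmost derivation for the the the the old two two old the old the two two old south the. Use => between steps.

S => the P the   [S ::= the P the]
the P the => the P south the   [P ::= P south]
the P south the => the the P S south the   [P ::= the P S]
the the P S south the => the the the P S S south the   [P ::= the P S]
the the the P S S south the => the the the the P S S S south the   [P ::= the P S]
the the the the P S S S south the => the the the the old S S S south the   [P ::= old]
the the the the old S S S south the => the the the the old two two old S S south the   [S ::= two two old]
the the the the old two two old S S south the => the the the the old two two old the P the S south the   [S ::= the P the]
the the the the old two two old the P the S south the => the the the the old two two old the old the S south the   [P ::= old]
the the the the old two two old the old the S south the => the the the the old two two old the old the two two old south the   [S ::= two two old]

S => the P the => the P south the => the the P S south the => the the the P S S south the => the the the the P S S S south the => the the the the old S S S south the => the the the the old two two old S S south the => the the the the old two two old the P the S south the => the the the the old two two old the old the S south the => the the the the old two two old the old the two two old south the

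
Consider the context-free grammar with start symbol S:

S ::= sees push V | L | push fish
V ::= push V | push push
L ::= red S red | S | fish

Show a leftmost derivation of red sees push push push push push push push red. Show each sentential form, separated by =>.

S => L   [S ::= L]
L => red S red   [L ::= red S red]
red S red => red sees push V red   [S ::= sees push V]
red sees push V red => red sees push push V red   [V ::= push V]
red sees push push V red => red sees push push push V red   [V ::= push V]
red sees push push push V red => red sees push push push push V red   [V ::= push V]
red sees push push push push V red => red sees push push push push push V red   [V ::= push V]
red sees push push push push push V red => red sees push push push push push push push red   [V ::= push push]

S => L => red S red => red sees push V red => red sees push push V red => red sees push push push V red => red sees push push push push V red => red sees push push push push push V red => red sees push push push push push push push red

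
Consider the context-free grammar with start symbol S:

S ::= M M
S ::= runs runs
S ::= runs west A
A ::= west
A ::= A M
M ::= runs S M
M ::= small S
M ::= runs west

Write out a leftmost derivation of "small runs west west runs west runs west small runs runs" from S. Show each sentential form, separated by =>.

S => M M   [S ::= M M]
M M => small S M   [M ::= small S]
small S M => small runs west A M   [S ::= runs west A]
small runs west A M => small runs west A M M   [A ::= A M]
small runs west A M M => small runs west A M M M   [A ::= A M]
small runs west A M M M => small runs west west M M M   [A ::= west]
small runs west west M M M => small runs west west runs west M M   [M ::= runs west]
small runs west west runs west M M => small runs west west runs west runs west M   [M ::= runs west]
small runs west west runs west runs west M => small runs west west runs west runs west small S   [M ::= small S]
small runs west west runs west runs west small S => small runs west west runs west runs west small runs runs   [S ::= runs runs]

S => M M => small S M => small runs west A M => small runs west A M M => small runs west A M M M => small runs west west M M M => small runs west west runs west M M => small runs west west runs west runs west M => small runs west west runs west runs west small S => small runs west west runs west runs west small runs runs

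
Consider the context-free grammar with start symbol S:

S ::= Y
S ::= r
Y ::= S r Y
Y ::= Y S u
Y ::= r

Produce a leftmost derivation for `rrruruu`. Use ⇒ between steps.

S ⇒ Y   [S ::= Y]
Y ⇒ YSu   [Y ::= Y S u]
YSu ⇒ rSu   [Y ::= r]
rSu ⇒ rYu   [S ::= Y]
rYu ⇒ rYSuu   [Y ::= Y S u]
rYSuu ⇒ rYSuSuu   [Y ::= Y S u]
rYSuSuu ⇒ rrSuSuu   [Y ::= r]
rrSuSuu ⇒ rrYuSuu   [S ::= Y]
rrYuSuu ⇒ rrruSuu   [Y ::= r]
rrruSuu ⇒ rrruruu   [S ::= r]

S ⇒ Y ⇒ YSu ⇒ rSu ⇒ rYu ⇒ rYSuu ⇒ rYSuSuu ⇒ rrSuSuu ⇒ rrYuSuu ⇒ rrruSuu ⇒ rrruruu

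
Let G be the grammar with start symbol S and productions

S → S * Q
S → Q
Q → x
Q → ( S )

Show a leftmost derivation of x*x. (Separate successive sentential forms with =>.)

S => S*Q => Q*Q => x*Q => x*x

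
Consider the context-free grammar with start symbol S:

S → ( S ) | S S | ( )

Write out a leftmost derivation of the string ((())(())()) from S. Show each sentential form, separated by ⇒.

S⇒(S)⇒(SS)⇒((S)S)⇒((())S)⇒((())SS)⇒((())(S)S)⇒((())(())S)⇒((())(())())

S ⇒ (S)   [S → ( S )]
(S) ⇒ (SS)   [S → S S]
(SS) ⇒ ((S)S)   [S → ( S )]
((S)S) ⇒ ((())S)   [S → ( )]
((())S) ⇒ ((())SS)   [S → S S]
((())SS) ⇒ ((())(S)S)   [S → ( S )]
((())(S)S) ⇒ ((())(())S)   [S → ( )]
((())(())S) ⇒ ((())(())())   [S → ( )]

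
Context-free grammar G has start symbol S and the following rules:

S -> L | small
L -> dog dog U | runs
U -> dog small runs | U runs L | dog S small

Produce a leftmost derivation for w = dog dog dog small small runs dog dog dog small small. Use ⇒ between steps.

S ⇒ L ⇒ dog dog U ⇒ dog dog U runs L ⇒ dog dog dog S small runs L ⇒ dog dog dog small small runs L ⇒ dog dog dog small small runs dog dog U ⇒ dog dog dog small small runs dog dog dog S small ⇒ dog dog dog small small runs dog dog dog small small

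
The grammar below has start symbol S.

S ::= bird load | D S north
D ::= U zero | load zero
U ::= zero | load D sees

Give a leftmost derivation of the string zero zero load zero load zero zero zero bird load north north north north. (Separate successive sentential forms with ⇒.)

S ⇒ D S north   [S ::= D S north]
D S north ⇒ U zero S north   [D ::= U zero]
U zero S north ⇒ zero zero S north   [U ::= zero]
zero zero S north ⇒ zero zero D S north north   [S ::= D S north]
zero zero D S north north ⇒ zero zero load zero S north north   [D ::= load zero]
zero zero load zero S north north ⇒ zero zero load zero D S north north north   [S ::= D S north]
zero zero load zero D S north north north ⇒ zero zero load zero load zero S north north north   [D ::= load zero]
zero zero load zero load zero S north north north ⇒ zero zero load zero load zero D S north north north north   [S ::= D S north]
zero zero load zero load zero D S north north north north ⇒ zero zero load zero load zero U zero S north north north north   [D ::= U zero]
zero zero load zero load zero U zero S north north north north ⇒ zero zero load zero load zero zero zero S north north north north   [U ::= zero]
zero zero load zero load zero zero zero S north north north north ⇒ zero zero load zero load zero zero zero bird load north north north north   [S ::= bird load]

S ⇒ D S north ⇒ U zero S north ⇒ zero zero S north ⇒ zero zero D S north north ⇒ zero zero load zero S north north ⇒ zero zero load zero D S north north north ⇒ zero zero load zero load zero S north north north ⇒ zero zero load zero load zero D S north north north north ⇒ zero zero load zero load zero U zero S north north north north ⇒ zero zero load zero load zero zero zero S north north north north ⇒ zero zero load zero load zero zero zero bird load north north north north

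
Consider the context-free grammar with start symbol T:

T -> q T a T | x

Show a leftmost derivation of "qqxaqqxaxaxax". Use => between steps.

T=>qTaT=>qqTaTaT=>qqxaTaT=>qqxaqTaTaT=>qqxaqqTaTaTaT=>qqxaqqxaTaTaT=>qqxaqqxaxaTaT=>qqxaqqxaxaxaT=>qqxaqqxaxaxax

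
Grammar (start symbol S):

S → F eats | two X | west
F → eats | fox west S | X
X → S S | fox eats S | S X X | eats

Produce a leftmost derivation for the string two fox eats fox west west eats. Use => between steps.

S => two X => two fox eats S => two fox eats F eats => two fox eats fox west S eats => two fox eats fox west west eats

S => two X   [S → two X]
two X => two fox eats S   [X → fox eats S]
two fox eats S => two fox eats F eats   [S → F eats]
two fox eats F eats => two fox eats fox west S eats   [F → fox west S]
two fox eats fox west S eats => two fox eats fox west west eats   [S → west]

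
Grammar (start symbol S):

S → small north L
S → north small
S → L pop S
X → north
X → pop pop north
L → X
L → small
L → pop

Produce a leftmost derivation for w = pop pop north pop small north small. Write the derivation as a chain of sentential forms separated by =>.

S => L pop S   [S → L pop S]
L pop S => X pop S   [L → X]
X pop S => pop pop north pop S   [X → pop pop north]
pop pop north pop S => pop pop north pop small north L   [S → small north L]
pop pop north pop small north L => pop pop north pop small north small   [L → small]

S => L pop S => X pop S => pop pop north pop S => pop pop north pop small north L => pop pop north pop small north small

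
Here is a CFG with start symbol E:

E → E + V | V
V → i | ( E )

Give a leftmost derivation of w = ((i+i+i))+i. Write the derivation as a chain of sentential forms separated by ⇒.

E ⇒ E+V   [E → E + V]
E+V ⇒ V+V   [E → V]
V+V ⇒ (E)+V   [V → ( E )]
(E)+V ⇒ (V)+V   [E → V]
(V)+V ⇒ ((E))+V   [V → ( E )]
((E))+V ⇒ ((E+V))+V   [E → E + V]
((E+V))+V ⇒ ((E+V+V))+V   [E → E + V]
((E+V+V))+V ⇒ ((V+V+V))+V   [E → V]
((V+V+V))+V ⇒ ((i+V+V))+V   [V → i]
((i+V+V))+V ⇒ ((i+i+V))+V   [V → i]
((i+i+V))+V ⇒ ((i+i+i))+V   [V → i]
((i+i+i))+V ⇒ ((i+i+i))+i   [V → i]

E ⇒ E+V ⇒ V+V ⇒ (E)+V ⇒ (V)+V ⇒ ((E))+V ⇒ ((E+V))+V ⇒ ((E+V+V))+V ⇒ ((V+V+V))+V ⇒ ((i+V+V))+V ⇒ ((i+i+V))+V ⇒ ((i+i+i))+V ⇒ ((i+i+i))+i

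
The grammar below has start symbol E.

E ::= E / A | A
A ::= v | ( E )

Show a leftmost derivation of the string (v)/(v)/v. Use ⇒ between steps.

E ⇒ E/A   [E ::= E / A]
E/A ⇒ E/A/A   [E ::= E / A]
E/A/A ⇒ A/A/A   [E ::= A]
A/A/A ⇒ (E)/A/A   [A ::= ( E )]
(E)/A/A ⇒ (A)/A/A   [E ::= A]
(A)/A/A ⇒ (v)/A/A   [A ::= v]
(v)/A/A ⇒ (v)/(E)/A   [A ::= ( E )]
(v)/(E)/A ⇒ (v)/(A)/A   [E ::= A]
(v)/(A)/A ⇒ (v)/(v)/A   [A ::= v]
(v)/(v)/A ⇒ (v)/(v)/v   [A ::= v]

E ⇒ E/A ⇒ E/A/A ⇒ A/A/A ⇒ (E)/A/A ⇒ (A)/A/A ⇒ (v)/A/A ⇒ (v)/(E)/A ⇒ (v)/(A)/A ⇒ (v)/(v)/A ⇒ (v)/(v)/v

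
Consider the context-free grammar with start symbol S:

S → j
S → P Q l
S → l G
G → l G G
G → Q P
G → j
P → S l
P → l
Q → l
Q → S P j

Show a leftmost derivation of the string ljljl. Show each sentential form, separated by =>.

S=>lG=>lQP=>lSPjP=>ljPjP=>ljljP=>ljljl

S => lG   [S → l G]
lG => lQP   [G → Q P]
lQP => lSPjP   [Q → S P j]
lSPjP => ljPjP   [S → j]
ljPjP => ljljP   [P → l]
ljljP => ljljl   [P → l]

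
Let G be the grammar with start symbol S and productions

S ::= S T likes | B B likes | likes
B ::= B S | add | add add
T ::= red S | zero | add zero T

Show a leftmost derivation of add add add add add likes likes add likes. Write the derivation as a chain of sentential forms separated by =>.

S => B B likes   [S ::= B B likes]
B B likes => B S B likes   [B ::= B S]
B S B likes => add add S B likes   [B ::= add add]
add add S B likes => add add B B likes B likes   [S ::= B B likes]
add add B B likes B likes => add add add B likes B likes   [B ::= add]
add add add B likes B likes => add add add B S likes B likes   [B ::= B S]
add add add B S likes B likes => add add add add add S likes B likes   [B ::= add add]
add add add add add S likes B likes => add add add add add likes likes B likes   [S ::= likes]
add add add add add likes likes B likes => add add add add add likes likes add likes   [B ::= add]

S => B B likes => B S B likes => add add S B likes => add add B B likes B likes => add add add B likes B likes => add add add B S likes B likes => add add add add add S likes B likes => add add add add add likes likes B likes => add add add add add likes likes add likes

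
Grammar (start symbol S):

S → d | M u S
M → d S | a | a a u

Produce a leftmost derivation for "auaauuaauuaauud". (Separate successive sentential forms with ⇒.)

S ⇒ MuS ⇒ auS ⇒ auMuS ⇒ auaauuS ⇒ auaauuMuS ⇒ auaauuaauuS ⇒ auaauuaauuMuS ⇒ auaauuaauuaauuS ⇒ auaauuaauuaauud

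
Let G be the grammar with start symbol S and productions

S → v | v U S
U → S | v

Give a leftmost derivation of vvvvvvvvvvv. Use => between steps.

S => vUS => vSS => vvUSS => vvvSS => vvvvUSS => vvvvvSS => vvvvvvUSS => vvvvvvSSS => vvvvvvvUSSS => vvvvvvvSSSS => vvvvvvvvSSS => vvvvvvvvvSS => vvvvvvvvvvS => vvvvvvvvvvv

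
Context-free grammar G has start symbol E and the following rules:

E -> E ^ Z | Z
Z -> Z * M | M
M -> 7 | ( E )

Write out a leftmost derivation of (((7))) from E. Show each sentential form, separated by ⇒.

E⇒Z⇒M⇒(E)⇒(Z)⇒(M)⇒((E))⇒((Z))⇒((M))⇒(((E)))⇒(((Z)))⇒(((M)))⇒(((7)))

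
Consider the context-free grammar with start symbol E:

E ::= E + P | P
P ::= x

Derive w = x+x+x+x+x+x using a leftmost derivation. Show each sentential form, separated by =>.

E => E+P => E+P+P => E+P+P+P => E+P+P+P+P => E+P+P+P+P+P => P+P+P+P+P+P => x+P+P+P+P+P => x+x+P+P+P+P => x+x+x+P+P+P => x+x+x+x+P+P => x+x+x+x+x+P => x+x+x+x+x+x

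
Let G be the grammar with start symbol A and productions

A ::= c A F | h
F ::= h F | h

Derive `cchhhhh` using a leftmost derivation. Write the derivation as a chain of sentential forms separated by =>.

A => cAF => ccAFF => cchFF => cchhFF => cchhhFF => cchhhhF => cchhhhh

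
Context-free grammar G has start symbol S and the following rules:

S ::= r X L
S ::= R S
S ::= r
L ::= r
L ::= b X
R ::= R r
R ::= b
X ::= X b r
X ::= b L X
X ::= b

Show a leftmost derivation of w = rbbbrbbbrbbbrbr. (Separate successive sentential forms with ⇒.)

S ⇒ rXL   [S ::= r X L]
rXL ⇒ rbLXL   [X ::= b L X]
rbLXL ⇒ rbbXXL   [L ::= b X]
rbbXXL ⇒ rbbXbrXL   [X ::= X b r]
rbbXbrXL ⇒ rbbbLXbrXL   [X ::= b L X]
rbbbLXbrXL ⇒ rbbbrXbrXL   [L ::= r]
rbbbrXbrXL ⇒ rbbbrbLXbrXL   [X ::= b L X]
rbbbrbLXbrXL ⇒ rbbbrbbXXbrXL   [L ::= b X]
rbbbrbbXXbrXL ⇒ rbbbrbbbLXXbrXL   [X ::= b L X]
rbbbrbbbLXXbrXL ⇒ rbbbrbbbrXXbrXL   [L ::= r]
rbbbrbbbrXXbrXL ⇒ rbbbrbbbrbXbrXL   [X ::= b]
rbbbrbbbrbXbrXL ⇒ rbbbrbbbrbbbrXL   [X ::= b]
rbbbrbbbrbbbrXL ⇒ rbbbrbbbrbbbrbL   [X ::= b]
rbbbrbbbrbbbrbL ⇒ rbbbrbbbrbbbrbr   [L ::= r]

S⇒rXL⇒rbLXL⇒rbbXXL⇒rbbXbrXL⇒rbbbLXbrXL⇒rbbbrXbrXL⇒rbbbrbLXbrXL⇒rbbbrbbXXbrXL⇒rbbbrbbbLXXbrXL⇒rbbbrbbbrXXbrXL⇒rbbbrbbbrbXbrXL⇒rbbbrbbbrbbbrXL⇒rbbbrbbbrbbbrbL⇒rbbbrbbbrbbbrbr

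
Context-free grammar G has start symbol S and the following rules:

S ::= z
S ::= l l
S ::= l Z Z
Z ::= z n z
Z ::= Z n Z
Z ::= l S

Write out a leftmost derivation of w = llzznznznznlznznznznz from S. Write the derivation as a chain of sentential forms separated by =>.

S => lZZ   [S ::= l Z Z]
lZZ => llSZ   [Z ::= l S]
llSZ => llzZ   [S ::= z]
llzZ => llzZnZ   [Z ::= Z n Z]
llzZnZ => llzZnZnZ   [Z ::= Z n Z]
llzZnZnZ => llzZnZnZnZ   [Z ::= Z n Z]
llzZnZnZnZ => llzznznZnZnZ   [Z ::= z n z]
llzznznZnZnZ => llzznznZnZnZnZ   [Z ::= Z n Z]
llzznznZnZnZnZ => llzznznznznZnZnZ   [Z ::= z n z]
llzznznznznZnZnZ => llzznznznznlSnZnZ   [Z ::= l S]
llzznznznznlSnZnZ => llzznznznznlznZnZ   [S ::= z]
llzznznznznlznZnZ => llzznznznznlznznznZ   [Z ::= z n z]
llzznznznznlznznznZ => llzznznznznlznznznznz   [Z ::= z n z]

S => lZZ => llSZ => llzZ => llzZnZ => llzZnZnZ => llzZnZnZnZ => llzznznZnZnZ => llzznznZnZnZnZ => llzznznznznZnZnZ => llzznznznznlSnZnZ => llzznznznznlznZnZ => llzznznznznlznznznZ => llzznznznznlznznznznz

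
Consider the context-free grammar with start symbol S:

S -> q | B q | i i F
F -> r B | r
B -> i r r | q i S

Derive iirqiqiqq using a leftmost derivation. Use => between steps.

S => iiF => iirB => iirqiS => iirqiBq => iirqiqiSq => iirqiqiqq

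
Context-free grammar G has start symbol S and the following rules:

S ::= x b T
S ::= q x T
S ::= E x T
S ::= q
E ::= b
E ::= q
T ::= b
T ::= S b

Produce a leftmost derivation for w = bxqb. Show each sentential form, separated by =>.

S=>ExT=>bxT=>bxSb=>bxqb

S => ExT   [S ::= E x T]
ExT => bxT   [E ::= b]
bxT => bxSb   [T ::= S b]
bxSb => bxqb   [S ::= q]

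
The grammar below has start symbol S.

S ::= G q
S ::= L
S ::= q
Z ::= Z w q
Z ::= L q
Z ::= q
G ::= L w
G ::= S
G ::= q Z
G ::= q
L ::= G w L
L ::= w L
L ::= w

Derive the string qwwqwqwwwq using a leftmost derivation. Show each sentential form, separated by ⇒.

S ⇒ Gq ⇒ Lwq ⇒ GwLwq ⇒ qZwLwq ⇒ qZwqwLwq ⇒ qLqwqwLwq ⇒ qwLqwqwLwq ⇒ qwwqwqwLwq ⇒ qwwqwqwwwq

S ⇒ Gq   [S ::= G q]
Gq ⇒ Lwq   [G ::= L w]
Lwq ⇒ GwLwq   [L ::= G w L]
GwLwq ⇒ qZwLwq   [G ::= q Z]
qZwLwq ⇒ qZwqwLwq   [Z ::= Z w q]
qZwqwLwq ⇒ qLqwqwLwq   [Z ::= L q]
qLqwqwLwq ⇒ qwLqwqwLwq   [L ::= w L]
qwLqwqwLwq ⇒ qwwqwqwLwq   [L ::= w]
qwwqwqwLwq ⇒ qwwqwqwwwq   [L ::= w]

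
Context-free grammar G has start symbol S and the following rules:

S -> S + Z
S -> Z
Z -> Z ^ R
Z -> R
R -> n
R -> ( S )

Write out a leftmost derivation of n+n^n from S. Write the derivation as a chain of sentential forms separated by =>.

S => S+Z => Z+Z => R+Z => n+Z => n+Z^R => n+R^R => n+n^R => n+n^n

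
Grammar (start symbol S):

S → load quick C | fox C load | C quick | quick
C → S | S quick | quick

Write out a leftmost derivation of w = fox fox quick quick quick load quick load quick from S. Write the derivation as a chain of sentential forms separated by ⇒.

S ⇒ C quick   [S → C quick]
C quick ⇒ S quick   [C → S]
S quick ⇒ fox C load quick   [S → fox C load]
fox C load quick ⇒ fox S quick load quick   [C → S quick]
fox S quick load quick ⇒ fox fox C load quick load quick   [S → fox C load]
fox fox C load quick load quick ⇒ fox fox S load quick load quick   [C → S]
fox fox S load quick load quick ⇒ fox fox C quick load quick load quick   [S → C quick]
fox fox C quick load quick load quick ⇒ fox fox S quick load quick load quick   [C → S]
fox fox S quick load quick load quick ⇒ fox fox C quick quick load quick load quick   [S → C quick]
fox fox C quick quick load quick load quick ⇒ fox fox quick quick quick load quick load quick   [C → quick]

S ⇒ C quick ⇒ S quick ⇒ fox C load quick ⇒ fox S quick load quick ⇒ fox fox C load quick load quick ⇒ fox fox S load quick load quick ⇒ fox fox C quick load quick load quick ⇒ fox fox S quick load quick load quick ⇒ fox fox C quick quick load quick load quick ⇒ fox fox quick quick quick load quick load quick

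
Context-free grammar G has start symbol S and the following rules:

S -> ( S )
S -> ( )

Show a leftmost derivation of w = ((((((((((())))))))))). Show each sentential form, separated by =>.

S => (S) => ((S)) => (((S))) => ((((S)))) => (((((S))))) => ((((((S)))))) => (((((((S))))))) => ((((((((S)))))))) => (((((((((S))))))))) => ((((((((((S)))))))))) => ((((((((((()))))))))))

S => (S)   [S -> ( S )]
(S) => ((S))   [S -> ( S )]
((S)) => (((S)))   [S -> ( S )]
(((S))) => ((((S))))   [S -> ( S )]
((((S)))) => (((((S)))))   [S -> ( S )]
(((((S))))) => ((((((S))))))   [S -> ( S )]
((((((S)))))) => (((((((S)))))))   [S -> ( S )]
(((((((S))))))) => ((((((((S))))))))   [S -> ( S )]
((((((((S)))))))) => (((((((((S)))))))))   [S -> ( S )]
(((((((((S))))))))) => ((((((((((S))))))))))   [S -> ( S )]
((((((((((S)))))))))) => ((((((((((()))))))))))   [S -> ( )]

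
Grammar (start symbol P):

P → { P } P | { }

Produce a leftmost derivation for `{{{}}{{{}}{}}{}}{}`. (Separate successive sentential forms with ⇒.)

P ⇒ {P}P   [P → { P } P]
{P}P ⇒ {{P}P}P   [P → { P } P]
{{P}P}P ⇒ {{{}}P}P   [P → { }]
{{{}}P}P ⇒ {{{}}{P}P}P   [P → { P } P]
{{{}}{P}P}P ⇒ {{{}}{{P}P}P}P   [P → { P } P]
{{{}}{{P}P}P}P ⇒ {{{}}{{{}}P}P}P   [P → { }]
{{{}}{{{}}P}P}P ⇒ {{{}}{{{}}{}}P}P   [P → { }]
{{{}}{{{}}{}}P}P ⇒ {{{}}{{{}}{}}{}}P   [P → { }]
{{{}}{{{}}{}}{}}P ⇒ {{{}}{{{}}{}}{}}{}   [P → { }]

P ⇒ {P}P ⇒ {{P}P}P ⇒ {{{}}P}P ⇒ {{{}}{P}P}P ⇒ {{{}}{{P}P}P}P ⇒ {{{}}{{{}}P}P}P ⇒ {{{}}{{{}}{}}P}P ⇒ {{{}}{{{}}{}}{}}P ⇒ {{{}}{{{}}{}}{}}{}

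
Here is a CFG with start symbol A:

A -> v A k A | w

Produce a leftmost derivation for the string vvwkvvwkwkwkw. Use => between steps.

A => vAkA => vvAkAkA => vvwkAkA => vvwkvAkAkA => vvwkvvAkAkAkA => vvwkvvwkAkAkA => vvwkvvwkwkAkA => vvwkvvwkwkwkA => vvwkvvwkwkwkw

A => vAkA   [A -> v A k A]
vAkA => vvAkAkA   [A -> v A k A]
vvAkAkA => vvwkAkA   [A -> w]
vvwkAkA => vvwkvAkAkA   [A -> v A k A]
vvwkvAkAkA => vvwkvvAkAkAkA   [A -> v A k A]
vvwkvvAkAkAkA => vvwkvvwkAkAkA   [A -> w]
vvwkvvwkAkAkA => vvwkvvwkwkAkA   [A -> w]
vvwkvvwkwkAkA => vvwkvvwkwkwkA   [A -> w]
vvwkvvwkwkwkA => vvwkvvwkwkwkw   [A -> w]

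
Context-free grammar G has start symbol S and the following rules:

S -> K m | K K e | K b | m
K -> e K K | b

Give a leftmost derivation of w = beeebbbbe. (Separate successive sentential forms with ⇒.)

S⇒KKe⇒bKe⇒beKKe⇒beeKKKe⇒beeeKKKKe⇒beeebKKKe⇒beeebbKKe⇒beeebbbKe⇒beeebbbbe

S ⇒ KKe   [S -> K K e]
KKe ⇒ bKe   [K -> b]
bKe ⇒ beKKe   [K -> e K K]
beKKe ⇒ beeKKKe   [K -> e K K]
beeKKKe ⇒ beeeKKKKe   [K -> e K K]
beeeKKKKe ⇒ beeebKKKe   [K -> b]
beeebKKKe ⇒ beeebbKKe   [K -> b]
beeebbKKe ⇒ beeebbbKe   [K -> b]
beeebbbKe ⇒ beeebbbbe   [K -> b]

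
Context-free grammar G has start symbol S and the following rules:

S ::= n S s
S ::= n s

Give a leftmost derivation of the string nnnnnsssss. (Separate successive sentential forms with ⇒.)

S ⇒ nSs ⇒ nnSss ⇒ nnnSsss ⇒ nnnnSssss ⇒ nnnnnsssss

S ⇒ nSs   [S ::= n S s]
nSs ⇒ nnSss   [S ::= n S s]
nnSss ⇒ nnnSsss   [S ::= n S s]
nnnSsss ⇒ nnnnSssss   [S ::= n S s]
nnnnSssss ⇒ nnnnnsssss   [S ::= n s]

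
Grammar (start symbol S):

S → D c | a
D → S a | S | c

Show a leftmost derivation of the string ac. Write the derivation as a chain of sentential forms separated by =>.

S=>Dc=>Sc=>ac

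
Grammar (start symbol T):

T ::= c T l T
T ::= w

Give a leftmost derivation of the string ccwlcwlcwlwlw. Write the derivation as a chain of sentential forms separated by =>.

T=>cTlT=>ccTlTlT=>ccwlTlT=>ccwlcTlTlT=>ccwlcwlTlT=>ccwlcwlcTlTlT=>ccwlcwlcwlTlT=>ccwlcwlcwlwlT=>ccwlcwlcwlwlw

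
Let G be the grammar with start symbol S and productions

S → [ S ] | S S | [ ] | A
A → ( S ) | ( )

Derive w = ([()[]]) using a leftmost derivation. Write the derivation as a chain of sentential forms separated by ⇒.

S ⇒ A   [S → A]
A ⇒ (S)   [A → ( S )]
(S) ⇒ ([S])   [S → [ S ]]
([S]) ⇒ ([SS])   [S → S S]
([SS]) ⇒ ([AS])   [S → A]
([AS]) ⇒ ([()S])   [A → ( )]
([()S]) ⇒ ([()[]])   [S → [ ]]

S⇒A⇒(S)⇒([S])⇒([SS])⇒([AS])⇒([()S])⇒([()[]])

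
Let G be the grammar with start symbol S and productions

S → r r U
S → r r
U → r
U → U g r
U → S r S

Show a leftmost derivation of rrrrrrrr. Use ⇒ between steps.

S ⇒ rrU   [S → r r U]
rrU ⇒ rrSrS   [U → S r S]
rrSrS ⇒ rrrrUrS   [S → r r U]
rrrrUrS ⇒ rrrrrrS   [U → r]
rrrrrrS ⇒ rrrrrrrr   [S → r r]

S ⇒ rrU ⇒ rrSrS ⇒ rrrrUrS ⇒ rrrrrrS ⇒ rrrrrrrr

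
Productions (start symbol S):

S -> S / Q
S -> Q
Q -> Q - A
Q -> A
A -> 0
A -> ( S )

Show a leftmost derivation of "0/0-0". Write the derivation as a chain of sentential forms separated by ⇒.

S ⇒ S/Q ⇒ Q/Q ⇒ A/Q ⇒ 0/Q ⇒ 0/Q-A ⇒ 0/A-A ⇒ 0/0-A ⇒ 0/0-0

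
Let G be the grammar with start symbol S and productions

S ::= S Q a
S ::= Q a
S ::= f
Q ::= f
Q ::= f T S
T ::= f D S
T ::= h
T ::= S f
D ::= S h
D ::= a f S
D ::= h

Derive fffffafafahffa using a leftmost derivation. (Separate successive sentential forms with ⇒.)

S ⇒ SQa ⇒ fQa ⇒ ffTSa ⇒ fffDSSa ⇒ fffShSSa ⇒ fffSQahSSa ⇒ fffSQaQahSSa ⇒ fffSQaQaQahSSa ⇒ ffffQaQaQahSSa ⇒ fffffaQaQahSSa ⇒ fffffafaQahSSa ⇒ fffffafafahSSa ⇒ fffffafafahfSa ⇒ fffffafafahffa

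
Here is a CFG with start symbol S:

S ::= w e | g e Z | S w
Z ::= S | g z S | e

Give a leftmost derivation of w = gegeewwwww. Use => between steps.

S => Sw => Sww => geZww => geSww => geSwww => geSwwww => geSwwwww => gegeZwwwww => gegeewwwww

S => Sw   [S ::= S w]
Sw => Sww   [S ::= S w]
Sww => geZww   [S ::= g e Z]
geZww => geSww   [Z ::= S]
geSww => geSwww   [S ::= S w]
geSwww => geSwwww   [S ::= S w]
geSwwww => geSwwwww   [S ::= S w]
geSwwwww => gegeZwwwww   [S ::= g e Z]
gegeZwwwww => gegeewwwww   [Z ::= e]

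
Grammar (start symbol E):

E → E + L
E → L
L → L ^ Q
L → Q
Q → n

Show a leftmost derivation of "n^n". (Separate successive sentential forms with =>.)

E=>L=>L^Q=>Q^Q=>n^Q=>n^n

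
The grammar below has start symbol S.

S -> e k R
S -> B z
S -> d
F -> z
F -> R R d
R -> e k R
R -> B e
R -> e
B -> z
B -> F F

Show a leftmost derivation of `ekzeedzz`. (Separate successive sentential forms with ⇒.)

S ⇒ Bz   [S -> B z]
Bz ⇒ FFz   [B -> F F]
FFz ⇒ RRdFz   [F -> R R d]
RRdFz ⇒ ekRRdFz   [R -> e k R]
ekRRdFz ⇒ ekBeRdFz   [R -> B e]
ekBeRdFz ⇒ ekzeRdFz   [B -> z]
ekzeRdFz ⇒ ekzeedFz   [R -> e]
ekzeedFz ⇒ ekzeedzz   [F -> z]

S ⇒ Bz ⇒ FFz ⇒ RRdFz ⇒ ekRRdFz ⇒ ekBeRdFz ⇒ ekzeRdFz ⇒ ekzeedFz ⇒ ekzeedzz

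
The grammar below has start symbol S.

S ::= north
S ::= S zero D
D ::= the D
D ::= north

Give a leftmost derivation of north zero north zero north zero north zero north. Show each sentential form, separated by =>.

S => S zero D   [S ::= S zero D]
S zero D => S zero D zero D   [S ::= S zero D]
S zero D zero D => S zero D zero D zero D   [S ::= S zero D]
S zero D zero D zero D => S zero D zero D zero D zero D   [S ::= S zero D]
S zero D zero D zero D zero D => north zero D zero D zero D zero D   [S ::= north]
north zero D zero D zero D zero D => north zero north zero D zero D zero D   [D ::= north]
north zero north zero D zero D zero D => north zero north zero north zero D zero D   [D ::= north]
north zero north zero north zero D zero D => north zero north zero north zero north zero D   [D ::= north]
north zero north zero north zero north zero D => north zero north zero north zero north zero north   [D ::= north]

S => S zero D => S zero D zero D => S zero D zero D zero D => S zero D zero D zero D zero D => north zero D zero D zero D zero D => north zero north zero D zero D zero D => north zero north zero north zero D zero D => north zero north zero north zero north zero D => north zero north zero north zero north zero north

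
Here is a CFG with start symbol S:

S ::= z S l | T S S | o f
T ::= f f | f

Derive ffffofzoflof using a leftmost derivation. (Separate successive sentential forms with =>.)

S => TSS => ffSS => ffTSSS => ffffSSS => ffffofSS => ffffofzSlS => ffffofzoflS => ffffofzoflof

S => TSS   [S ::= T S S]
TSS => ffSS   [T ::= f f]
ffSS => ffTSSS   [S ::= T S S]
ffTSSS => ffffSSS   [T ::= f f]
ffffSSS => ffffofSS   [S ::= o f]
ffffofSS => ffffofzSlS   [S ::= z S l]
ffffofzSlS => ffffofzoflS   [S ::= o f]
ffffofzoflS => ffffofzoflof   [S ::= o f]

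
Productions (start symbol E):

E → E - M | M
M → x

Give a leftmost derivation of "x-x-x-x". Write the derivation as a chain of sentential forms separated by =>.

E=>E-M=>E-M-M=>E-M-M-M=>M-M-M-M=>x-M-M-M=>x-x-M-M=>x-x-x-M=>x-x-x-x

E => E-M   [E → E - M]
E-M => E-M-M   [E → E - M]
E-M-M => E-M-M-M   [E → E - M]
E-M-M-M => M-M-M-M   [E → M]
M-M-M-M => x-M-M-M   [M → x]
x-M-M-M => x-x-M-M   [M → x]
x-x-M-M => x-x-x-M   [M → x]
x-x-x-M => x-x-x-x   [M → x]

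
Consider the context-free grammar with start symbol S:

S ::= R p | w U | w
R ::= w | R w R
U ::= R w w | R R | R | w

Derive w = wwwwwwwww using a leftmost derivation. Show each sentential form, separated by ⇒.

S⇒wU⇒wRR⇒wRwRR⇒wRwRwRR⇒wwwRwRR⇒wwwRwRwRR⇒wwwwwRwRR⇒wwwwwwwRR⇒wwwwwwwwR⇒wwwwwwwww

S ⇒ wU   [S ::= w U]
wU ⇒ wRR   [U ::= R R]
wRR ⇒ wRwRR   [R ::= R w R]
wRwRR ⇒ wRwRwRR   [R ::= R w R]
wRwRwRR ⇒ wwwRwRR   [R ::= w]
wwwRwRR ⇒ wwwRwRwRR   [R ::= R w R]
wwwRwRwRR ⇒ wwwwwRwRR   [R ::= w]
wwwwwRwRR ⇒ wwwwwwwRR   [R ::= w]
wwwwwwwRR ⇒ wwwwwwwwR   [R ::= w]
wwwwwwwwR ⇒ wwwwwwwww   [R ::= w]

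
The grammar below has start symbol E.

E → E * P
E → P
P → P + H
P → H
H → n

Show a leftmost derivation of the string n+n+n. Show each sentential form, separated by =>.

E => P => P+H => P+H+H => H+H+H => n+H+H => n+n+H => n+n+n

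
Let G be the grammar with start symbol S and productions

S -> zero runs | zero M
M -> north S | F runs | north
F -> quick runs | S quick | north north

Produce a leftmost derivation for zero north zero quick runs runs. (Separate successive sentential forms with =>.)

S => zero M => zero north S => zero north zero M => zero north zero F runs => zero north zero quick runs runs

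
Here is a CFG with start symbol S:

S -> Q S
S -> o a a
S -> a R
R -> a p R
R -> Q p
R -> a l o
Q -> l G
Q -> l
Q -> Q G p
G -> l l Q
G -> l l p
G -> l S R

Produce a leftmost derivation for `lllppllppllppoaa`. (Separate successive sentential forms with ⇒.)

S ⇒ QS ⇒ QGpS ⇒ QGpGpS ⇒ QGpGpGpS ⇒ lGpGpGpS ⇒ lllppGpGpS ⇒ lllppllppGpS ⇒ lllppllppllppS ⇒ lllppllppllppoaa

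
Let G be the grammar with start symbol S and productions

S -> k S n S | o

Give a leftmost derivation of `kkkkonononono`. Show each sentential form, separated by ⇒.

S⇒kSnS⇒kkSnSnS⇒kkkSnSnSnS⇒kkkkSnSnSnSnS⇒kkkkonSnSnSnS⇒kkkkononSnSnS⇒kkkkonononSnS⇒kkkkononononS⇒kkkkonononono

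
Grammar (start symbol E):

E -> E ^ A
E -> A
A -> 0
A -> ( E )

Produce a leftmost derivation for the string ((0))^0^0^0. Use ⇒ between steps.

E ⇒ E^A   [E -> E ^ A]
E^A ⇒ E^A^A   [E -> E ^ A]
E^A^A ⇒ E^A^A^A   [E -> E ^ A]
E^A^A^A ⇒ A^A^A^A   [E -> A]
A^A^A^A ⇒ (E)^A^A^A   [A -> ( E )]
(E)^A^A^A ⇒ (A)^A^A^A   [E -> A]
(A)^A^A^A ⇒ ((E))^A^A^A   [A -> ( E )]
((E))^A^A^A ⇒ ((A))^A^A^A   [E -> A]
((A))^A^A^A ⇒ ((0))^A^A^A   [A -> 0]
((0))^A^A^A ⇒ ((0))^0^A^A   [A -> 0]
((0))^0^A^A ⇒ ((0))^0^0^A   [A -> 0]
((0))^0^0^A ⇒ ((0))^0^0^0   [A -> 0]

E ⇒ E^A ⇒ E^A^A ⇒ E^A^A^A ⇒ A^A^A^A ⇒ (E)^A^A^A ⇒ (A)^A^A^A ⇒ ((E))^A^A^A ⇒ ((A))^A^A^A ⇒ ((0))^A^A^A ⇒ ((0))^0^A^A ⇒ ((0))^0^0^A ⇒ ((0))^0^0^0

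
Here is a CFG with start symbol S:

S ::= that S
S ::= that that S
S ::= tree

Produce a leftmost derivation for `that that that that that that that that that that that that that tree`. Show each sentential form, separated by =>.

S => that that S => that that that S => that that that that that S => that that that that that that that S => that that that that that that that that S => that that that that that that that that that S => that that that that that that that that that that that S => that that that that that that that that that that that that that S => that that that that that that that that that that that that that tree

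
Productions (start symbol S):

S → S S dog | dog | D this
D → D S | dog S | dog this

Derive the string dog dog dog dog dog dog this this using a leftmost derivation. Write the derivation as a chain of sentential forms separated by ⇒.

S ⇒ D this   [S → D this]
D this ⇒ dog S this   [D → dog S]
dog S this ⇒ dog D this this   [S → D this]
dog D this this ⇒ dog D S this this   [D → D S]
dog D S this this ⇒ dog dog S S this this   [D → dog S]
dog dog S S this this ⇒ dog dog S S dog S this this   [S → S S dog]
dog dog S S dog S this this ⇒ dog dog dog S dog S this this   [S → dog]
dog dog dog S dog S this this ⇒ dog dog dog dog dog S this this   [S → dog]
dog dog dog dog dog S this this ⇒ dog dog dog dog dog dog this this   [S → dog]

S ⇒ D this ⇒ dog S this ⇒ dog D this this ⇒ dog D S this this ⇒ dog dog S S this this ⇒ dog dog S S dog S this this ⇒ dog dog dog S dog S this this ⇒ dog dog dog dog dog S this this ⇒ dog dog dog dog dog dog this this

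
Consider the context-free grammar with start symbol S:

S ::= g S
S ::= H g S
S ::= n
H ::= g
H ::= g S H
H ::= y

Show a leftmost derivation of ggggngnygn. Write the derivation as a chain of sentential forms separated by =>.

S => gS => ggS => gggS => gggHgS => ggggSHgS => ggggnHgS => ggggngSHgS => ggggngnHgS => ggggngnygS => ggggngnygn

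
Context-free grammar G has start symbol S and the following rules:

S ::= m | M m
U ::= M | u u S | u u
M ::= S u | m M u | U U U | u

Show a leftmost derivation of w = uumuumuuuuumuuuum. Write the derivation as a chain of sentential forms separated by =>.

S => Mm   [S ::= M m]
Mm => UUUm   [M ::= U U U]
UUUm => uuSUUm   [U ::= u u S]
uuSUUm => uuMmUUm   [S ::= M m]
uuMmUUm => uumMumUUm   [M ::= m M u]
uumMumUUm => uumUUUumUUm   [M ::= U U U]
uumUUUumUUm => uumuuSUUumUUm   [U ::= u u S]
uumuuSUUumUUm => uumuumUUumUUm   [S ::= m]
uumuumUUumUUm => uumuumuuUumUUm   [U ::= u u]
uumuumuuUumUUm => uumuumuuuuumUUm   [U ::= u u]
uumuumuuuuumUUm => uumuumuuuuumuuUm   [U ::= u u]
uumuumuuuuumuuUm => uumuumuuuuumuuuum   [U ::= u u]

S=>Mm=>UUUm=>uuSUUm=>uuMmUUm=>uumMumUUm=>uumUUUumUUm=>uumuuSUUumUUm=>uumuumUUumUUm=>uumuumuuUumUUm=>uumuumuuuuumUUm=>uumuumuuuuumuuUm=>uumuumuuuuumuuuum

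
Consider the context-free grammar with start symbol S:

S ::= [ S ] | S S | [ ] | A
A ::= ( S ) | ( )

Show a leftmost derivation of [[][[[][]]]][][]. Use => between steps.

S => SS => SSS => [S]SS => [SS]SS => [[]S]SS => [[][S]]SS => [[][[S]]]SS => [[][[SS]]]SS => [[][[[]S]]]SS => [[][[[][]]]]SS => [[][[[][]]]][]S => [[][[[][]]]][][]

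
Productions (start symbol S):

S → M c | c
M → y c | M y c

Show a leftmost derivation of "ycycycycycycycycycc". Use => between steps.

S => Mc   [S → M c]
Mc => Mycc   [M → M y c]
Mycc => Mycycc   [M → M y c]
Mycycc => Mycycycc   [M → M y c]
Mycycycc => Mycycycycc   [M → M y c]
Mycycycycc => Mycycycycycc   [M → M y c]
Mycycycycycc => Mycycycycycycc   [M → M y c]
Mycycycycycycc => Mycycycycycycycc   [M → M y c]
Mycycycycycycycc => Mycycycycycycycycc   [M → M y c]
Mycycycycycycycycc => ycycycycycycycycycc   [M → y c]

S => Mc => Mycc => Mycycc => Mycycycc => Mycycycycc => Mycycycycycc => Mycycycycycycc => Mycycycycycycycc => Mycycycycycycycycc => ycycycycycycycycycc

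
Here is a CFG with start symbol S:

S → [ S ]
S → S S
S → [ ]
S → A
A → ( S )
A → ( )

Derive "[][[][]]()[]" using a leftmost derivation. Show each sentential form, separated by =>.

S => SS => []S => []SS => []SSS => [][S]SS => [][SS]SS => [][[]S]SS => [][[][]]SS => [][[][]]AS => [][[][]]()S => [][[][]]()[]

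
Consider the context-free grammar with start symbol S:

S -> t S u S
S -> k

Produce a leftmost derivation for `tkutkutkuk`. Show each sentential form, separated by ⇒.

S ⇒ tSuS   [S -> t S u S]
tSuS ⇒ tkuS   [S -> k]
tkuS ⇒ tkutSuS   [S -> t S u S]
tkutSuS ⇒ tkutkuS   [S -> k]
tkutkuS ⇒ tkutkutSuS   [S -> t S u S]
tkutkutSuS ⇒ tkutkutkuS   [S -> k]
tkutkutkuS ⇒ tkutkutkuk   [S -> k]

S ⇒ tSuS ⇒ tkuS ⇒ tkutSuS ⇒ tkutkuS ⇒ tkutkutSuS ⇒ tkutkutkuS ⇒ tkutkutkuk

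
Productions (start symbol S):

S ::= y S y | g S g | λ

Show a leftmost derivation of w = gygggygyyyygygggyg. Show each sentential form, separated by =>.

S => gSg => gySyg => gygSgyg => gyggSggyg => gygggSgggyg => gygggySygggyg => gygggygSgygggyg => gygggygySygygggyg => gygggygyySyygygggyg => gygggygyyyygygggyg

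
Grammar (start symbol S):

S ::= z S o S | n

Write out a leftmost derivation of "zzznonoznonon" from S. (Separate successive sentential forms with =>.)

S => zSoS => zzSoSoS => zzzSoSoSoS => zzznoSoSoS => zzznonoSoS => zzznonozSoSoS => zzznonoznoSoS => zzznonoznonoS => zzznonoznonon

S => zSoS   [S ::= z S o S]
zSoS => zzSoSoS   [S ::= z S o S]
zzSoSoS => zzzSoSoSoS   [S ::= z S o S]
zzzSoSoSoS => zzznoSoSoS   [S ::= n]
zzznoSoSoS => zzznonoSoS   [S ::= n]
zzznonoSoS => zzznonozSoSoS   [S ::= z S o S]
zzznonozSoSoS => zzznonoznoSoS   [S ::= n]
zzznonoznoSoS => zzznonoznonoS   [S ::= n]
zzznonoznonoS => zzznonoznonon   [S ::= n]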